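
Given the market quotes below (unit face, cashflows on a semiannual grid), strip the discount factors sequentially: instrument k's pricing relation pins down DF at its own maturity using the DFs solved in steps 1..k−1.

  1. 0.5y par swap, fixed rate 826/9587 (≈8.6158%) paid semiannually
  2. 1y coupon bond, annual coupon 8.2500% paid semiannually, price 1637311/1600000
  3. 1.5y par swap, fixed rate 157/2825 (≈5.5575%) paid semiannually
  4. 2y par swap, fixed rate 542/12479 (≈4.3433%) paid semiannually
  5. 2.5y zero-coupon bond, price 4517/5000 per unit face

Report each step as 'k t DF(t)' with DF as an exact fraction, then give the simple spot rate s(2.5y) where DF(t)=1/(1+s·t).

step 1 [0.5y] swap r/2=413/9587: DF=(1 − 413/9587·(0))/(1+413/9587) = 9587/10000 ≈ 0.958700
step 2 [1y] bond c/2=33/800: DF=(1637311/1600000 − 33/800·(0.958700))/(1+33/800) = 1181/1250 ≈ 0.944800
step 3 [1.5y] swap r/2=157/5650: DF=(1 − 157/5650·(0.958700+0.944800))/(1+157/5650) = 1843/2000 ≈ 0.921500
step 4 [2y] swap r/2=271/12479: DF=(1 − 271/12479·(0.958700+0.944800+0.921500))/(1+271/12479) = 9187/10000 ≈ 0.918700
step 5 [2.5y] zero: DF = P = 4517/5000 ≈ 0.903400

1 1/2 9587/10000
2 1 1181/1250
3 3/2 1843/2000
4 2 9187/10000
5 5/2 4517/5000
s(2.5y) = (1/(4517/5000) − 1)/(5/2) = 966/22585 ≈ 4.2772%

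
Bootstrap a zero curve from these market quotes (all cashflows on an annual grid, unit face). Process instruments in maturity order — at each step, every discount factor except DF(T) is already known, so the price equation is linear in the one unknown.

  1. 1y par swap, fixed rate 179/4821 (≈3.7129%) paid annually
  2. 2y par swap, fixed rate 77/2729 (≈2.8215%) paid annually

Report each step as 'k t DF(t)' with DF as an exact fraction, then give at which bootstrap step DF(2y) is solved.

1 1 4821/5000
2 2 9461/10000
DF(2y) is solved at step 2

step 1 [1y] swap r/1=179/4821: DF=(1 − 179/4821·(0))/(1+179/4821) = 4821/5000 ≈ 0.964200
step 2 [2y] swap r/1=77/2729: DF=(1 − 77/2729·(0.964200))/(1+77/2729) = 9461/10000 ≈ 0.946100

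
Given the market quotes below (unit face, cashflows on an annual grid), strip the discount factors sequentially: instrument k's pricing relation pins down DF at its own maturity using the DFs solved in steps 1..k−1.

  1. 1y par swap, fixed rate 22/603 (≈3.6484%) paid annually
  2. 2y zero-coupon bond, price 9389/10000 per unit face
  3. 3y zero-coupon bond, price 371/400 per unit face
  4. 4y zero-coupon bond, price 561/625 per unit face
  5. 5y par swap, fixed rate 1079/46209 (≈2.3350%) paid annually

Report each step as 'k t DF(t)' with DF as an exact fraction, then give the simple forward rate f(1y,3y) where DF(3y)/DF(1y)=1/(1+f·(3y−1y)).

1 1 603/625
2 2 9389/10000
3 3 371/400
4 4 561/625
5 5 8921/10000
f(1y,3y) = ((603/625)/(371/400) − 1)/(2) = 373/18550 ≈ 2.0108%

step 1 [1y] swap r/1=22/603: DF=(1 − 22/603·(0))/(1+22/603) = 603/625 ≈ 0.964800
step 2 [2y] zero: DF = P = 9389/10000 ≈ 0.938900
step 3 [3y] zero: DF = P = 371/400 ≈ 0.927500
step 4 [4y] zero: DF = P = 561/625 ≈ 0.897600
step 5 [5y] swap r/1=1079/46209: DF=(1 − 1079/46209·(0.964800+0.938900+0.927500+0.897600))/(1+1079/46209) = 8921/10000 ≈ 0.892100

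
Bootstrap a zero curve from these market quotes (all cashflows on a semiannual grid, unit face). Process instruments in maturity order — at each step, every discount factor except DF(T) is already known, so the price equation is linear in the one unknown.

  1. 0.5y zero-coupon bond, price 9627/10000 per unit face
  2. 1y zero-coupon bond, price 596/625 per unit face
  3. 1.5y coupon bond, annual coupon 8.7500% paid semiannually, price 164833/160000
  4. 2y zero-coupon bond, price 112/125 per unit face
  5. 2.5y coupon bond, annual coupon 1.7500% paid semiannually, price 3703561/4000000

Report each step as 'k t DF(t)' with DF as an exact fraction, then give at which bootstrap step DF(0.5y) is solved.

1 1/2 9627/10000
2 1 596/625
3 3/2 9067/10000
4 2 112/125
5 5/2 1107/1250
DF(0.5y) is solved at step 1

step 1 [0.5y] zero: DF = P = 9627/10000 ≈ 0.962700
step 2 [1y] zero: DF = P = 596/625 ≈ 0.953600
step 3 [1.5y] bond c/2=7/160: DF=(164833/160000 − 7/160·(0.962700+0.953600))/(1+7/160) = 9067/10000 ≈ 0.906700
step 4 [2y] zero: DF = P = 112/125 ≈ 0.896000
step 5 [2.5y] bond c/2=7/800: DF=(3703561/4000000 − 7/800·(0.962700+0.953600+0.906700+0.896000))/(1+7/800) = 1107/1250 ≈ 0.885600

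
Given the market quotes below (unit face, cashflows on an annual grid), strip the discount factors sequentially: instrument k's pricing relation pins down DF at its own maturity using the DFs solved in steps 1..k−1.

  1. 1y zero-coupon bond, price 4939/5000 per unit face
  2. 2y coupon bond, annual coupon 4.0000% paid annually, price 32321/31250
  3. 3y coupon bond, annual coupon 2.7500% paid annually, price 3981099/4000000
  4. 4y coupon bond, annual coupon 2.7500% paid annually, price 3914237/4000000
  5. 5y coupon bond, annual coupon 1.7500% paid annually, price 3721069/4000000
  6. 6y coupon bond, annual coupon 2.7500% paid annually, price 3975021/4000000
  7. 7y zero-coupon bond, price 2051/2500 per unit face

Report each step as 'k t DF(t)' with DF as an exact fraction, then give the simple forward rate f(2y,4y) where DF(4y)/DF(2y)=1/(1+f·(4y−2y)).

1 1 4939/5000
2 2 1913/2000
3 3 4583/5000
4 4 4379/5000
5 5 17/20
6 6 2111/2500
7 7 2051/2500
f(2y,4y) = ((1913/2000)/(4379/5000) − 1)/(2) = 807/17516 ≈ 4.6072%

step 1 [1y] zero: DF = P = 4939/5000 ≈ 0.987800
step 2 [2y] bond c/1=1/25: DF=(32321/31250 − 1/25·(0.987800))/(1+1/25) = 1913/2000 ≈ 0.956500
step 3 [3y] bond c/1=11/400: DF=(3981099/4000000 − 11/400·(0.987800+0.956500))/(1+11/400) = 4583/5000 ≈ 0.916600
step 4 [4y] bond c/1=11/400: DF=(3914237/4000000 − 11/400·(0.987800+0.956500+0.916600))/(1+11/400) = 4379/5000 ≈ 0.875800
step 5 [5y] bond c/1=7/400: DF=(3721069/4000000 − 7/400·(0.987800+0.956500+0.916600+0.875800))/(1+7/400) = 17/20 ≈ 0.850000
step 6 [6y] bond c/1=11/400: DF=(3975021/4000000 − 11/400·(0.987800+0.956500+0.916600+0.875800+0.850000))/(1+11/400) = 2111/2500 ≈ 0.844400
step 7 [7y] zero: DF = P = 2051/2500 ≈ 0.820400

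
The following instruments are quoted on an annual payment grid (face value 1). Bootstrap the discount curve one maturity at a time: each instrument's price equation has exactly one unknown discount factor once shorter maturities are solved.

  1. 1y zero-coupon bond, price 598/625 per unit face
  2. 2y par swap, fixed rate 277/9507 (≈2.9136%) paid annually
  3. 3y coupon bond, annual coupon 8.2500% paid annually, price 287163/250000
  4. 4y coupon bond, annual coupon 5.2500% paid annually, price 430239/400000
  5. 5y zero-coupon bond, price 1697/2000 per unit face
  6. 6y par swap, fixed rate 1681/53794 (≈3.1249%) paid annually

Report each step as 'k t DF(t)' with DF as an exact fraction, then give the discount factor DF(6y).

1 1 598/625
2 2 4723/5000
3 3 4581/5000
4 4 4407/5000
5 5 1697/2000
6 6 8319/10000
DF(6y) = 8319/10000 ≈ 0.831900

step 1 [1y] zero: DF = P = 598/625 ≈ 0.956800
step 2 [2y] swap r/1=277/9507: DF=(1 − 277/9507·(0.956800))/(1+277/9507) = 4723/5000 ≈ 0.944600
step 3 [3y] bond c/1=33/400: DF=(287163/250000 − 33/400·(0.956800+0.944600))/(1+33/400) = 4581/5000 ≈ 0.916200
step 4 [4y] bond c/1=21/400: DF=(430239/400000 − 21/400·(0.956800+0.944600+0.916200))/(1+21/400) = 4407/5000 ≈ 0.881400
step 5 [5y] zero: DF = P = 1697/2000 ≈ 0.848500
step 6 [6y] swap r/1=1681/53794: DF=(1 − 1681/53794·(0.956800+0.944600+0.916200+0.881400+0.848500))/(1+1681/53794) = 8319/10000 ≈ 0.831900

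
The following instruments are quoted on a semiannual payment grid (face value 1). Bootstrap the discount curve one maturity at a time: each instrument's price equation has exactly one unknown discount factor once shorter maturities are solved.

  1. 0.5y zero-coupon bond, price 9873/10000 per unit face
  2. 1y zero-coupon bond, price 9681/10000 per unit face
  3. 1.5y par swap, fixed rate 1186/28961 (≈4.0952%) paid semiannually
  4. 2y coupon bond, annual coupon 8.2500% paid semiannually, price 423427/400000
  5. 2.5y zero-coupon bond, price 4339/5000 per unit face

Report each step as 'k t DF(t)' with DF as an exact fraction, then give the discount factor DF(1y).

step 1 [0.5y] zero: DF = P = 9873/10000 ≈ 0.987300
step 2 [1y] zero: DF = P = 9681/10000 ≈ 0.968100
step 3 [1.5y] swap r/2=593/28961: DF=(1 − 593/28961·(0.987300+0.968100))/(1+593/28961) = 9407/10000 ≈ 0.940700
step 4 [2y] bond c/2=33/800: DF=(423427/400000 − 33/800·(0.987300+0.968100+0.940700))/(1+33/800) = 9019/10000 ≈ 0.901900
step 5 [2.5y] zero: DF = P = 4339/5000 ≈ 0.867800

1 1/2 9873/10000
2 1 9681/10000
3 3/2 9407/10000
4 2 9019/10000
5 5/2 4339/5000
DF(1y) = 9681/10000 ≈ 0.968100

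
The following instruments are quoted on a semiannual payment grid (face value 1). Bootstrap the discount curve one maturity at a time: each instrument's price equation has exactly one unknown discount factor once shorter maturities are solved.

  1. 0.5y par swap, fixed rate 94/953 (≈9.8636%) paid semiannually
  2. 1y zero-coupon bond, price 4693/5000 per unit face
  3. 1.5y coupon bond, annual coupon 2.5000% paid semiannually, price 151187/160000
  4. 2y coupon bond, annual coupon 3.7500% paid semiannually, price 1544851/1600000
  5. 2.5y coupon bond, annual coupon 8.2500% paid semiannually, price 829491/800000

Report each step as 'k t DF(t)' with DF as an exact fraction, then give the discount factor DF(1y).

1 1/2 953/1000
2 1 4693/5000
3 3/2 9099/10000
4 2 4481/5000
5 5/2 8493/10000
DF(1y) = 4693/5000 ≈ 0.938600

step 1 [0.5y] swap r/2=47/953: DF=(1 − 47/953·(0))/(1+47/953) = 953/1000 ≈ 0.953000
step 2 [1y] zero: DF = P = 4693/5000 ≈ 0.938600
step 3 [1.5y] bond c/2=1/80: DF=(151187/160000 − 1/80·(0.953000+0.938600))/(1+1/80) = 9099/10000 ≈ 0.909900
step 4 [2y] bond c/2=3/160: DF=(1544851/1600000 − 3/160·(0.953000+0.938600+0.909900))/(1+3/160) = 4481/5000 ≈ 0.896200
step 5 [2.5y] bond c/2=33/800: DF=(829491/800000 − 33/800·(0.953000+0.938600+0.909900+0.896200))/(1+33/800) = 8493/10000 ≈ 0.849300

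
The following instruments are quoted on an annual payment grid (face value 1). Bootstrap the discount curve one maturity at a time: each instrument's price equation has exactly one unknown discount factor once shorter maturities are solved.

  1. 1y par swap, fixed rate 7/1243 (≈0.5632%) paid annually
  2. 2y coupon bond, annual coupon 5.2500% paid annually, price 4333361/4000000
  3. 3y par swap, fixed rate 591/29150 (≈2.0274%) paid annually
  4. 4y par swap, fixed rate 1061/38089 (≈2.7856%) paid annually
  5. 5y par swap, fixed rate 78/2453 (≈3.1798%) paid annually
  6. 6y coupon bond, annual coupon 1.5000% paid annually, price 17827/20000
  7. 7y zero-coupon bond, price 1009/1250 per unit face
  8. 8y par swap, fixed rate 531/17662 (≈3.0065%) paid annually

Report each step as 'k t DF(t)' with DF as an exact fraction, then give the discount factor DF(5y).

1 1 1243/1250
2 2 9797/10000
3 3 9409/10000
4 4 8939/10000
5 5 4259/5000
6 6 8093/10000
7 7 1009/1250
8 8 1969/2500
DF(5y) = 4259/5000 ≈ 0.851800

step 1 [1y] swap r/1=7/1243: DF=(1 − 7/1243·(0))/(1+7/1243) = 1243/1250 ≈ 0.994400
step 2 [2y] bond c/1=21/400: DF=(4333361/4000000 − 21/400·(0.994400))/(1+21/400) = 9797/10000 ≈ 0.979700
step 3 [3y] swap r/1=591/29150: DF=(1 − 591/29150·(0.994400+0.979700))/(1+591/29150) = 9409/10000 ≈ 0.940900
step 4 [4y] swap r/1=1061/38089: DF=(1 − 1061/38089·(0.994400+0.979700+0.940900))/(1+1061/38089) = 8939/10000 ≈ 0.893900
step 5 [5y] swap r/1=78/2453: DF=(1 − 78/2453·(0.994400+0.979700+0.940900+0.893900))/(1+78/2453) = 4259/5000 ≈ 0.851800
step 6 [6y] bond c/1=3/200: DF=(17827/20000 − 3/200·(0.994400+0.979700+0.940900+0.893900+0.851800))/(1+3/200) = 8093/10000 ≈ 0.809300
step 7 [7y] zero: DF = P = 1009/1250 ≈ 0.807200
step 8 [8y] swap r/1=531/17662: DF=(1 − 531/17662·(0.994400+0.979700+0.940900+0.893900+0.851800+0.809300+0.807200))/(1+531/17662) = 1969/2500 ≈ 0.787600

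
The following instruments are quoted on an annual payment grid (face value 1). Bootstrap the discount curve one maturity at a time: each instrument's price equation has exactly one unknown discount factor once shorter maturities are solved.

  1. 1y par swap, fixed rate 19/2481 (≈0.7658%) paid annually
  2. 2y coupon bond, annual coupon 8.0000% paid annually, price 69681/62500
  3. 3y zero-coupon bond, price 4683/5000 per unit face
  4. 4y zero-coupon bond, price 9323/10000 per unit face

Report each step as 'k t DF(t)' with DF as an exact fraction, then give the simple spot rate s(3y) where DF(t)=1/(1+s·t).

1 1 2481/2500
2 2 2397/2500
3 3 4683/5000
4 4 9323/10000
s(3y) = (1/(4683/5000) − 1)/(3) = 317/14049 ≈ 2.2564%

step 1 [1y] swap r/1=19/2481: DF=(1 − 19/2481·(0))/(1+19/2481) = 2481/2500 ≈ 0.992400
step 2 [2y] bond c/1=2/25: DF=(69681/62500 − 2/25·(0.992400))/(1+2/25) = 2397/2500 ≈ 0.958800
step 3 [3y] zero: DF = P = 4683/5000 ≈ 0.936600
step 4 [4y] zero: DF = P = 9323/10000 ≈ 0.932300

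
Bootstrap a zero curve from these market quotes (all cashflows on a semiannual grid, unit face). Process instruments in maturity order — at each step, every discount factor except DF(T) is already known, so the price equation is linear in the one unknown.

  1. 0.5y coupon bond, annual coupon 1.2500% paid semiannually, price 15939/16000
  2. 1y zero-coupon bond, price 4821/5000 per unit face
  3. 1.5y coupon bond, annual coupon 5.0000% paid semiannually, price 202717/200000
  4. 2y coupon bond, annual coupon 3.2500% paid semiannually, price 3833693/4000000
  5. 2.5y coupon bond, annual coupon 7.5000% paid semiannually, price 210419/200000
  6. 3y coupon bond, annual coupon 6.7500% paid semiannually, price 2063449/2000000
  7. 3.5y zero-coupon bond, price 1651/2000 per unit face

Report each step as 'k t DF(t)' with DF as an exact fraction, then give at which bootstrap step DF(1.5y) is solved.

step 1 [0.5y] bond c/2=1/160: DF=(15939/16000 − 1/160·(0))/(1+1/160) = 99/100 ≈ 0.990000
step 2 [1y] zero: DF = P = 4821/5000 ≈ 0.964200
step 3 [1.5y] bond c/2=1/40: DF=(202717/200000 − 1/40·(0.990000+0.964200))/(1+1/40) = 2353/2500 ≈ 0.941200
step 4 [2y] bond c/2=13/800: DF=(3833693/4000000 − 13/800·(0.990000+0.964200+0.941200))/(1+13/800) = 1121/1250 ≈ 0.896800
step 5 [2.5y] bond c/2=3/80: DF=(210419/200000 − 3/80·(0.990000+0.964200+0.941200+0.896800))/(1+3/80) = 877/1000 ≈ 0.877000
step 6 [3y] bond c/2=27/800: DF=(2063449/2000000 − 27/800·(0.990000+0.964200+0.941200+0.896800+0.877000))/(1+27/800) = 1057/1250 ≈ 0.845600
step 7 [3.5y] zero: DF = P = 1651/2000 ≈ 0.825500

1 1/2 99/100
2 1 4821/5000
3 3/2 2353/2500
4 2 1121/1250
5 5/2 877/1000
6 3 1057/1250
7 7/2 1651/2000
DF(1.5y) is solved at step 3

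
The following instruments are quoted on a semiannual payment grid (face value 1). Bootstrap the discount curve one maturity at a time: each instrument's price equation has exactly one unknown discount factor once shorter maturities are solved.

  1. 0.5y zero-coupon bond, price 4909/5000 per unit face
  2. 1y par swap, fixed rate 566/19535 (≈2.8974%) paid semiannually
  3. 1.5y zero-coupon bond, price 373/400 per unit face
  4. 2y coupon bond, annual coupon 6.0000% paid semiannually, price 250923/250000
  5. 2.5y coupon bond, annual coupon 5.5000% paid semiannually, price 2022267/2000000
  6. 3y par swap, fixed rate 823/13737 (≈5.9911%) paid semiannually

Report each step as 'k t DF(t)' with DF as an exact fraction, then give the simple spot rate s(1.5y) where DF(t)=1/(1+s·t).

step 1 [0.5y] zero: DF = P = 4909/5000 ≈ 0.981800
step 2 [1y] swap r/2=283/19535: DF=(1 − 283/19535·(0.981800))/(1+283/19535) = 9717/10000 ≈ 0.971700
step 3 [1.5y] zero: DF = P = 373/400 ≈ 0.932500
step 4 [2y] bond c/2=3/100: DF=(250923/250000 − 3/100·(0.981800+0.971700+0.932500))/(1+3/100) = 1113/1250 ≈ 0.890400
step 5 [2.5y] bond c/2=11/400: DF=(2022267/2000000 − 11/400·(0.981800+0.971700+0.932500+0.890400))/(1+11/400) = 883/1000 ≈ 0.883000
step 6 [3y] swap r/2=823/27474: DF=(1 − 823/27474·(0.981800+0.971700+0.932500+0.890400+0.883000))/(1+823/27474) = 4177/5000 ≈ 0.835400

1 1/2 4909/5000
2 1 9717/10000
3 3/2 373/400
4 2 1113/1250
5 5/2 883/1000
6 3 4177/5000
s(1.5y) = (1/(373/400) − 1)/(3/2) = 18/373 ≈ 4.8257%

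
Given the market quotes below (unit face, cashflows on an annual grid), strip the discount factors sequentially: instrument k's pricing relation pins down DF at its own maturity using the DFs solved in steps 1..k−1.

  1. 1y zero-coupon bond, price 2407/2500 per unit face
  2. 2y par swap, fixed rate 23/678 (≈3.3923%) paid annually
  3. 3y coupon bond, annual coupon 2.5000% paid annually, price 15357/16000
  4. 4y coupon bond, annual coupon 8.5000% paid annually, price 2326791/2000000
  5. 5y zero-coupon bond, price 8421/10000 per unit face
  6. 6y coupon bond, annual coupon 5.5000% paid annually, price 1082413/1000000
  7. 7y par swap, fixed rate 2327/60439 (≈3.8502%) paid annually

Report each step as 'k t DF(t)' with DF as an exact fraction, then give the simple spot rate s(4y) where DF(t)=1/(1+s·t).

1 1 2407/2500
2 2 2339/2500
3 3 8901/10000
4 4 4269/5000
5 5 8421/10000
6 6 3961/5000
7 7 7673/10000
s(4y) = (1/(4269/5000) − 1)/(4) = 731/17076 ≈ 4.2809%

step 1 [1y] zero: DF = P = 2407/2500 ≈ 0.962800
step 2 [2y] swap r/1=23/678: DF=(1 − 23/678·(0.962800))/(1+23/678) = 2339/2500 ≈ 0.935600
step 3 [3y] bond c/1=1/40: DF=(15357/16000 − 1/40·(0.962800+0.935600))/(1+1/40) = 8901/10000 ≈ 0.890100
step 4 [4y] bond c/1=17/200: DF=(2326791/2000000 − 17/200·(0.962800+0.935600+0.890100))/(1+17/200) = 4269/5000 ≈ 0.853800
step 5 [5y] zero: DF = P = 8421/10000 ≈ 0.842100
step 6 [6y] bond c/1=11/200: DF=(1082413/1000000 − 11/200·(0.962800+0.935600+0.890100+0.853800+0.842100))/(1+11/200) = 3961/5000 ≈ 0.792200
step 7 [7y] swap r/1=2327/60439: DF=(1 − 2327/60439·(0.962800+0.935600+0.890100+0.853800+0.842100+0.792200))/(1+2327/60439) = 7673/10000 ≈ 0.767300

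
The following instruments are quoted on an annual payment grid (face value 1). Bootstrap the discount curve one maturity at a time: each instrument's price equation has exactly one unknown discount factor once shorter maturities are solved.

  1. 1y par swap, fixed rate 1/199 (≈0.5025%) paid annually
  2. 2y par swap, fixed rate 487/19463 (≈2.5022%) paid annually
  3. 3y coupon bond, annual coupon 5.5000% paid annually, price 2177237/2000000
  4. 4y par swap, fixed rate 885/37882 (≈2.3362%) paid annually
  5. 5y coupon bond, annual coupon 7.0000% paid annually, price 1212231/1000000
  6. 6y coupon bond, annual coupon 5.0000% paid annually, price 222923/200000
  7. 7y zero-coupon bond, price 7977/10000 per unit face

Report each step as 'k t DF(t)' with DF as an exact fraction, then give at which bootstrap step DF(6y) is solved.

1 1 199/200
2 2 9513/10000
3 3 1163/1250
4 4 1823/2000
5 5 8851/10000
6 6 839/1000
7 7 7977/10000
DF(6y) is solved at step 6

step 1 [1y] swap r/1=1/199: DF=(1 − 1/199·(0))/(1+1/199) = 199/200 ≈ 0.995000
step 2 [2y] swap r/1=487/19463: DF=(1 − 487/19463·(0.995000))/(1+487/19463) = 9513/10000 ≈ 0.951300
step 3 [3y] bond c/1=11/200: DF=(2177237/2000000 − 11/200·(0.995000+0.951300))/(1+11/200) = 1163/1250 ≈ 0.930400
step 4 [4y] swap r/1=885/37882: DF=(1 − 885/37882·(0.995000+0.951300+0.930400))/(1+885/37882) = 1823/2000 ≈ 0.911500
step 5 [5y] bond c/1=7/100: DF=(1212231/1000000 − 7/100·(0.995000+0.951300+0.930400+0.911500))/(1+7/100) = 8851/10000 ≈ 0.885100
step 6 [6y] bond c/1=1/20: DF=(222923/200000 − 1/20·(0.995000+0.951300+0.930400+0.911500+0.885100))/(1+1/20) = 839/1000 ≈ 0.839000
step 7 [7y] zero: DF = P = 7977/10000 ≈ 0.797700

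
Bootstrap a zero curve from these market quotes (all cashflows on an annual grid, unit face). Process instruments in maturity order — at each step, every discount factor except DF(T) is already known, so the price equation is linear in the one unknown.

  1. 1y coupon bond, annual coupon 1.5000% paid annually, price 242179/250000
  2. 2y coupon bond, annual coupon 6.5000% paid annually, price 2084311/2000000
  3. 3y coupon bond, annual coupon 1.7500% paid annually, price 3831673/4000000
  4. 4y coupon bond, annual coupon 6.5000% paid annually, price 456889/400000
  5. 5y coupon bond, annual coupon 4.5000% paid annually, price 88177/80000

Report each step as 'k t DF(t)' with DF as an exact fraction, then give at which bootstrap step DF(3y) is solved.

1 1 1193/1250
2 2 9203/10000
3 3 2273/2500
4 4 4513/5000
5 5 112/125
DF(3y) is solved at step 3

step 1 [1y] bond c/1=3/200: DF=(242179/250000 − 3/200·(0))/(1+3/200) = 1193/1250 ≈ 0.954400
step 2 [2y] bond c/1=13/200: DF=(2084311/2000000 − 13/200·(0.954400))/(1+13/200) = 9203/10000 ≈ 0.920300
step 3 [3y] bond c/1=7/400: DF=(3831673/4000000 − 7/400·(0.954400+0.920300))/(1+7/400) = 2273/2500 ≈ 0.909200
step 4 [4y] bond c/1=13/200: DF=(456889/400000 − 13/200·(0.954400+0.920300+0.909200))/(1+13/200) = 4513/5000 ≈ 0.902600
step 5 [5y] bond c/1=9/200: DF=(88177/80000 − 9/200·(0.954400+0.920300+0.909200+0.902600))/(1+9/200) = 112/125 ≈ 0.896000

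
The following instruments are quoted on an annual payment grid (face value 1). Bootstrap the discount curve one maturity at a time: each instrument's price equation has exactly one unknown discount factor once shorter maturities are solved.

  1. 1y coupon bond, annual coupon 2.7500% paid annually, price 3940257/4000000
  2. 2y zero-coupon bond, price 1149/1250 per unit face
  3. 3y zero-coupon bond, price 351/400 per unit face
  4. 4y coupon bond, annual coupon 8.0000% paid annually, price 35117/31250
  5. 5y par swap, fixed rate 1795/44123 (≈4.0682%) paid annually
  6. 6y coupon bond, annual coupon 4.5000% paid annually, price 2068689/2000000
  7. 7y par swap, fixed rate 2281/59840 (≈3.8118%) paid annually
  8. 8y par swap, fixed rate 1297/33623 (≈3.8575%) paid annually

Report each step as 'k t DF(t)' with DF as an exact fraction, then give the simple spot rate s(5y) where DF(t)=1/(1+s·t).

step 1 [1y] bond c/1=11/400: DF=(3940257/4000000 − 11/400·(0))/(1+11/400) = 9587/10000 ≈ 0.958700
step 2 [2y] zero: DF = P = 1149/1250 ≈ 0.919200
step 3 [3y] zero: DF = P = 351/400 ≈ 0.877500
step 4 [4y] bond c/1=2/25: DF=(35117/31250 − 2/25·(0.958700+0.919200+0.877500))/(1+2/25) = 2091/2500 ≈ 0.836400
step 5 [5y] swap r/1=1795/44123: DF=(1 − 1795/44123·(0.958700+0.919200+0.877500+0.836400))/(1+1795/44123) = 1641/2000 ≈ 0.820500
step 6 [6y] bond c/1=9/200: DF=(2068689/2000000 − 9/200·(0.958700+0.919200+0.877500+0.836400+0.820500))/(1+9/200) = 3999/5000 ≈ 0.799800
step 7 [7y] swap r/1=2281/59840: DF=(1 − 2281/59840·(0.958700+0.919200+0.877500+0.836400+0.820500+0.799800))/(1+2281/59840) = 7719/10000 ≈ 0.771900
step 8 [8y] swap r/1=1297/33623: DF=(1 − 1297/33623·(0.958700+0.919200+0.877500+0.836400+0.820500+0.799800+0.771900))/(1+1297/33623) = 3703/5000 ≈ 0.740600

1 1 9587/10000
2 2 1149/1250
3 3 351/400
4 4 2091/2500
5 5 1641/2000
6 6 3999/5000
7 7 7719/10000
8 8 3703/5000
s(5y) = (1/(1641/2000) − 1)/(5) = 359/8205 ≈ 4.3754%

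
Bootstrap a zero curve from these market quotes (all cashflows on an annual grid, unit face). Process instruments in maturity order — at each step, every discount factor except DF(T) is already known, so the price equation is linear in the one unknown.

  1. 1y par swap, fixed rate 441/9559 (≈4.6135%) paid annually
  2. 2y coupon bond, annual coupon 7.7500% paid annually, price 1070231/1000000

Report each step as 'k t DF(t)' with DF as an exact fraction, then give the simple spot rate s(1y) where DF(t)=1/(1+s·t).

step 1 [1y] swap r/1=441/9559: DF=(1 − 441/9559·(0))/(1+441/9559) = 9559/10000 ≈ 0.955900
step 2 [2y] bond c/1=31/400: DF=(1070231/1000000 − 31/400·(0.955900))/(1+31/400) = 1849/2000 ≈ 0.924500

1 1 9559/10000
2 2 1849/2000
s(1y) = (1/(9559/10000) − 1)/(1) = 441/9559 ≈ 4.6135%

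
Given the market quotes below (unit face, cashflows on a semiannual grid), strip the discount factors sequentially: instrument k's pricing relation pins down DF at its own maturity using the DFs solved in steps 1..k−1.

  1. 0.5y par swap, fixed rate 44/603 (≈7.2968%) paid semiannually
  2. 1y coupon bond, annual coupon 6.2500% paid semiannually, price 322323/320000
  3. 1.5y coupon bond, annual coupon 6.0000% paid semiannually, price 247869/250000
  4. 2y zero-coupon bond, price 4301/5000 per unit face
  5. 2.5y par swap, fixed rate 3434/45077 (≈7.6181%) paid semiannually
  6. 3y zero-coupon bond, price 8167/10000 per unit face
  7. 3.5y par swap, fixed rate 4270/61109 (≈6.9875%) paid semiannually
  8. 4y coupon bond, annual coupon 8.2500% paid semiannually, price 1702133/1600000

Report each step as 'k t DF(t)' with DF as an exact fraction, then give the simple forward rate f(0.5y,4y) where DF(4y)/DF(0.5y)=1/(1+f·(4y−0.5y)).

step 1 [0.5y] swap r/2=22/603: DF=(1 − 22/603·(0))/(1+22/603) = 603/625 ≈ 0.964800
step 2 [1y] bond c/2=1/32: DF=(322323/320000 − 1/32·(0.964800))/(1+1/32) = 379/400 ≈ 0.947500
step 3 [1.5y] bond c/2=3/100: DF=(247869/250000 − 3/100·(0.964800+0.947500))/(1+3/100) = 9069/10000 ≈ 0.906900
step 4 [2y] zero: DF = P = 4301/5000 ≈ 0.860200
step 5 [2.5y] swap r/2=1717/45077: DF=(1 − 1717/45077·(0.964800+0.947500+0.906900+0.860200))/(1+1717/45077) = 8283/10000 ≈ 0.828300
step 6 [3y] zero: DF = P = 8167/10000 ≈ 0.816700
step 7 [3.5y] swap r/2=2135/61109: DF=(1 − 2135/61109·(0.964800+0.947500+0.906900+0.860200+0.828300+0.816700))/(1+2135/61109) = 1573/2000 ≈ 0.786500
step 8 [4y] bond c/2=33/800: DF=(1702133/1600000 − 33/800·(0.964800+0.947500+0.906900+0.860200+0.828300+0.816700+0.786500))/(1+33/800) = 1949/2500 ≈ 0.779600

1 1/2 603/625
2 1 379/400
3 3/2 9069/10000
4 2 4301/5000
5 5/2 8283/10000
6 3 8167/10000
7 7/2 1573/2000
8 4 1949/2500
f(0.5y,4y) = ((603/625)/(1949/2500) − 1)/(7/2) = 926/13643 ≈ 6.7874%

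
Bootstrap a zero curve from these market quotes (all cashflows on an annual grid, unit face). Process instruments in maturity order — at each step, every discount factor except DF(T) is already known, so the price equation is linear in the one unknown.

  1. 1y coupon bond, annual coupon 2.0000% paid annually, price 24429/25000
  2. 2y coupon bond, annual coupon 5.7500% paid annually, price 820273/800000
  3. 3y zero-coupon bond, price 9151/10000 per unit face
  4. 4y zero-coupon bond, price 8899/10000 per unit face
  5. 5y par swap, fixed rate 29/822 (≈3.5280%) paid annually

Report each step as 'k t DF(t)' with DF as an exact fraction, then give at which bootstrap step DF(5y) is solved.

step 1 [1y] bond c/1=1/50: DF=(24429/25000 − 1/50·(0))/(1+1/50) = 479/500 ≈ 0.958000
step 2 [2y] bond c/1=23/400: DF=(820273/800000 − 23/400·(0.958000))/(1+23/400) = 367/400 ≈ 0.917500
step 3 [3y] zero: DF = P = 9151/10000 ≈ 0.915100
step 4 [4y] zero: DF = P = 8899/10000 ≈ 0.889900
step 5 [5y] swap r/1=29/822: DF=(1 − 29/822·(0.958000+0.917500+0.915100+0.889900))/(1+29/822) = 1681/2000 ≈ 0.840500

1 1 479/500
2 2 367/400
3 3 9151/10000
4 4 8899/10000
5 5 1681/2000
DF(5y) is solved at step 5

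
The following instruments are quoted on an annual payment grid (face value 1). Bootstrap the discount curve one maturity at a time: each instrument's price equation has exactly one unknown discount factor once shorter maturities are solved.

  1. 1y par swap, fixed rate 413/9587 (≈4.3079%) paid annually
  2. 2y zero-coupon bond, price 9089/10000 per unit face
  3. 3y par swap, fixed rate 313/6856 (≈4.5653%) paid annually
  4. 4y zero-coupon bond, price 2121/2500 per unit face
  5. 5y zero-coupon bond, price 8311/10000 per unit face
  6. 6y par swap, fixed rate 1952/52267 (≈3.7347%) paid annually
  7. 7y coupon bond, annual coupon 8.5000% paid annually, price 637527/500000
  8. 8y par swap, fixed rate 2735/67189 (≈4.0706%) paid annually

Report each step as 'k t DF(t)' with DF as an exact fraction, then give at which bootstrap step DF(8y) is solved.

1 1 9587/10000
2 2 9089/10000
3 3 2187/2500
4 4 2121/2500
5 5 8311/10000
6 6 503/625
7 7 7657/10000
8 8 1453/2000
DF(8y) is solved at step 8

step 1 [1y] swap r/1=413/9587: DF=(1 − 413/9587·(0))/(1+413/9587) = 9587/10000 ≈ 0.958700
step 2 [2y] zero: DF = P = 9089/10000 ≈ 0.908900
step 3 [3y] swap r/1=313/6856: DF=(1 − 313/6856·(0.958700+0.908900))/(1+313/6856) = 2187/2500 ≈ 0.874800
step 4 [4y] zero: DF = P = 2121/2500 ≈ 0.848400
step 5 [5y] zero: DF = P = 8311/10000 ≈ 0.831100
step 6 [6y] swap r/1=1952/52267: DF=(1 − 1952/52267·(0.958700+0.908900+0.874800+0.848400+0.831100))/(1+1952/52267) = 503/625 ≈ 0.804800
step 7 [7y] bond c/1=17/200: DF=(637527/500000 − 17/200·(0.958700+0.908900+0.874800+0.848400+0.831100+0.804800))/(1+17/200) = 7657/10000 ≈ 0.765700
step 8 [8y] swap r/1=2735/67189: DF=(1 − 2735/67189·(0.958700+0.908900+0.874800+0.848400+0.831100+0.804800+0.765700))/(1+2735/67189) = 1453/2000 ≈ 0.726500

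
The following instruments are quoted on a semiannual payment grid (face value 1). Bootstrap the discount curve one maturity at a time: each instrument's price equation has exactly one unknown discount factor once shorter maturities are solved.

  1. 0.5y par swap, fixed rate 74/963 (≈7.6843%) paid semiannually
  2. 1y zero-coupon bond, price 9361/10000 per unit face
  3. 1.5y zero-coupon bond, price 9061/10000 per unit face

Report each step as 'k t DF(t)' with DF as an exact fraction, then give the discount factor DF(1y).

step 1 [0.5y] swap r/2=37/963: DF=(1 − 37/963·(0))/(1+37/963) = 963/1000 ≈ 0.963000
step 2 [1y] zero: DF = P = 9361/10000 ≈ 0.936100
step 3 [1.5y] zero: DF = P = 9061/10000 ≈ 0.906100

1 1/2 963/1000
2 1 9361/10000
3 3/2 9061/10000
DF(1y) = 9361/10000 ≈ 0.936100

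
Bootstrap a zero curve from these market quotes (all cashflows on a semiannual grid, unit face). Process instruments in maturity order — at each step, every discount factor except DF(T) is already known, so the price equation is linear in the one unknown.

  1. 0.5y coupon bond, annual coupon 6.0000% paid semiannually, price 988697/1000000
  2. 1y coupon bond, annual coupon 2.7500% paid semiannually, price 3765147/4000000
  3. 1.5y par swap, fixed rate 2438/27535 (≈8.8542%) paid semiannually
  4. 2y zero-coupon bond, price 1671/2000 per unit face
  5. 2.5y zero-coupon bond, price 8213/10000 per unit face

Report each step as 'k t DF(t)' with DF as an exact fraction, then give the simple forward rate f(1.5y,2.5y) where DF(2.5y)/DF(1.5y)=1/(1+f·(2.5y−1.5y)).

step 1 [0.5y] bond c/2=3/100: DF=(988697/1000000 − 3/100·(0))/(1+3/100) = 9599/10000 ≈ 0.959900
step 2 [1y] bond c/2=11/800: DF=(3765147/4000000 − 11/800·(0.959900))/(1+11/800) = 1831/2000 ≈ 0.915500
step 3 [1.5y] swap r/2=1219/27535: DF=(1 − 1219/27535·(0.959900+0.915500))/(1+1219/27535) = 8781/10000 ≈ 0.878100
step 4 [2y] zero: DF = P = 1671/2000 ≈ 0.835500
step 5 [2.5y] zero: DF = P = 8213/10000 ≈ 0.821300

1 1/2 9599/10000
2 1 1831/2000
3 3/2 8781/10000
4 2 1671/2000
5 5/2 8213/10000
f(1.5y,2.5y) = ((8781/10000)/(8213/10000) − 1)/(1) = 568/8213 ≈ 6.9159%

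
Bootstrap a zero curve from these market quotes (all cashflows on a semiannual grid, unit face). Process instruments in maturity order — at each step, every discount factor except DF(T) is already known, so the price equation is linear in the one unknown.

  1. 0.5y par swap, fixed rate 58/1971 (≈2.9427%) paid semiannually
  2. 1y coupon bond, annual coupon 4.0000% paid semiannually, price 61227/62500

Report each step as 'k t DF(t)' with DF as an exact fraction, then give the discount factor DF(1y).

1 1/2 1971/2000
2 1 9411/10000
DF(1y) = 9411/10000 ≈ 0.941100

step 1 [0.5y] swap r/2=29/1971: DF=(1 − 29/1971·(0))/(1+29/1971) = 1971/2000 ≈ 0.985500
step 2 [1y] bond c/2=1/50: DF=(61227/62500 − 1/50·(0.985500))/(1+1/50) = 9411/10000 ≈ 0.941100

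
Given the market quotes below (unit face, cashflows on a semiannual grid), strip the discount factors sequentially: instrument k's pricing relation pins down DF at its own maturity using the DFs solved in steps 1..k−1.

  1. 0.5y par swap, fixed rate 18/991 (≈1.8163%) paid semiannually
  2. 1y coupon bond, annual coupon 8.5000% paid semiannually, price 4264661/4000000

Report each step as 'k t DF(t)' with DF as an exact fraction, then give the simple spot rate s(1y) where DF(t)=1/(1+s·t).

1 1/2 991/1000
2 1 9823/10000
s(1y) = (1/(9823/10000) − 1)/(1) = 177/9823 ≈ 1.8019%

step 1 [0.5y] swap r/2=9/991: DF=(1 − 9/991·(0))/(1+9/991) = 991/1000 ≈ 0.991000
step 2 [1y] bond c/2=17/400: DF=(4264661/4000000 − 17/400·(0.991000))/(1+17/400) = 9823/10000 ≈ 0.982300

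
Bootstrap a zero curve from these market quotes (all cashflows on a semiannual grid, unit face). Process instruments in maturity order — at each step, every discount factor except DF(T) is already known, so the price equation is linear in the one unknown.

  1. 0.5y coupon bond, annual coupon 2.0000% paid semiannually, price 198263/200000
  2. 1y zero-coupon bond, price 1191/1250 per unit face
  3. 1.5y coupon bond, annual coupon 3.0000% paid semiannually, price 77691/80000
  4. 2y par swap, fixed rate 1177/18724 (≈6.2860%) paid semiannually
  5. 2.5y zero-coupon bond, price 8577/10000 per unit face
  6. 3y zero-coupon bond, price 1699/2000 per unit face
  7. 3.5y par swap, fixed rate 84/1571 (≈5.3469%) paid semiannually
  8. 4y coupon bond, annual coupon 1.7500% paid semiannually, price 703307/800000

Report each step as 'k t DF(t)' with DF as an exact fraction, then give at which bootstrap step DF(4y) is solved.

1 1/2 1963/2000
2 1 1191/1250
3 3/2 4641/5000
4 2 8823/10000
5 5/2 8577/10000
6 3 1699/2000
7 7/2 104/125
8 4 817/1000
DF(4y) is solved at step 8

step 1 [0.5y] bond c/2=1/100: DF=(198263/200000 − 1/100·(0))/(1+1/100) = 1963/2000 ≈ 0.981500
step 2 [1y] zero: DF = P = 1191/1250 ≈ 0.952800
step 3 [1.5y] bond c/2=3/200: DF=(77691/80000 − 3/200·(0.981500+0.952800))/(1+3/200) = 4641/5000 ≈ 0.928200
step 4 [2y] swap r/2=1177/37448: DF=(1 − 1177/37448·(0.981500+0.952800+0.928200))/(1+1177/37448) = 8823/10000 ≈ 0.882300
step 5 [2.5y] zero: DF = P = 8577/10000 ≈ 0.857700
step 6 [3y] zero: DF = P = 1699/2000 ≈ 0.849500
step 7 [3.5y] swap r/2=42/1571: DF=(1 − 42/1571·(0.981500+0.952800+0.928200+0.882300+0.857700+0.849500))/(1+42/1571) = 104/125 ≈ 0.832000
step 8 [4y] bond c/2=7/800: DF=(703307/800000 − 7/800·(0.981500+0.952800+0.928200+0.882300+0.857700+0.849500+0.832000))/(1+7/800) = 817/1000 ≈ 0.817000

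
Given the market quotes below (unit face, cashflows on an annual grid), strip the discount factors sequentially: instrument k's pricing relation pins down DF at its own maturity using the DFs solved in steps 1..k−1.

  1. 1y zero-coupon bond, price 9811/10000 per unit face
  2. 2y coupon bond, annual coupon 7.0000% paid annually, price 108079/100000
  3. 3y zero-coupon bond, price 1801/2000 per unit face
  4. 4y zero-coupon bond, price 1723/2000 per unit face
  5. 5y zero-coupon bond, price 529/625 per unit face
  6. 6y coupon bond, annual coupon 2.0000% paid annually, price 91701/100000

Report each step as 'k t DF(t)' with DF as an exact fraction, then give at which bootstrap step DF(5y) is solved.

step 1 [1y] zero: DF = P = 9811/10000 ≈ 0.981100
step 2 [2y] bond c/1=7/100: DF=(108079/100000 − 7/100·(0.981100))/(1+7/100) = 9459/10000 ≈ 0.945900
step 3 [3y] zero: DF = P = 1801/2000 ≈ 0.900500
step 4 [4y] zero: DF = P = 1723/2000 ≈ 0.861500
step 5 [5y] zero: DF = P = 529/625 ≈ 0.846400
step 6 [6y] bond c/1=1/50: DF=(91701/100000 − 1/50·(0.981100+0.945900+0.900500+0.861500+0.846400))/(1+1/50) = 8101/10000 ≈ 0.810100

1 1 9811/10000
2 2 9459/10000
3 3 1801/2000
4 4 1723/2000
5 5 529/625
6 6 8101/10000
DF(5y) is solved at step 5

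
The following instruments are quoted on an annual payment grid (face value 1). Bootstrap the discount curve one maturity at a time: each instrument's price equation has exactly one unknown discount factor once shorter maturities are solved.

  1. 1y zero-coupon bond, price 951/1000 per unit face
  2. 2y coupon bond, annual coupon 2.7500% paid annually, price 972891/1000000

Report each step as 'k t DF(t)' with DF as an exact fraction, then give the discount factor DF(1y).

1 1 951/1000
2 2 4607/5000
DF(1y) = 951/1000 ≈ 0.951000

step 1 [1y] zero: DF = P = 951/1000 ≈ 0.951000
step 2 [2y] bond c/1=11/400: DF=(972891/1000000 − 11/400·(0.951000))/(1+11/400) = 4607/5000 ≈ 0.921400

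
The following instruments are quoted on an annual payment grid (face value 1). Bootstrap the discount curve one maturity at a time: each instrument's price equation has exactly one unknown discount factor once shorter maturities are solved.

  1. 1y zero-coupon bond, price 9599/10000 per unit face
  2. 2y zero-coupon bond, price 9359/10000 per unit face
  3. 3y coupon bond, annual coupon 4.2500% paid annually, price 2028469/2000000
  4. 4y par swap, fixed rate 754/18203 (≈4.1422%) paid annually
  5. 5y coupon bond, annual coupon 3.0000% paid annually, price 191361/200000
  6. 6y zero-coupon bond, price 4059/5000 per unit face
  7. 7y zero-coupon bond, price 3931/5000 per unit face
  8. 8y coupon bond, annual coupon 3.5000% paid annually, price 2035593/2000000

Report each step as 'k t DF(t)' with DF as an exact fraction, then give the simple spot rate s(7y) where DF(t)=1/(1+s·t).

step 1 [1y] zero: DF = P = 9599/10000 ≈ 0.959900
step 2 [2y] zero: DF = P = 9359/10000 ≈ 0.935900
step 3 [3y] bond c/1=17/400: DF=(2028469/2000000 − 17/400·(0.959900+0.935900))/(1+17/400) = 2239/2500 ≈ 0.895600
step 4 [4y] swap r/1=754/18203: DF=(1 − 754/18203·(0.959900+0.935900+0.895600))/(1+754/18203) = 2123/2500 ≈ 0.849200
step 5 [5y] bond c/1=3/100: DF=(191361/200000 − 3/100·(0.959900+0.935900+0.895600+0.849200))/(1+3/100) = 8229/10000 ≈ 0.822900
step 6 [6y] zero: DF = P = 4059/5000 ≈ 0.811800
step 7 [7y] zero: DF = P = 3931/5000 ≈ 0.786200
step 8 [8y] bond c/1=7/200: DF=(2035593/2000000 − 7/200·(0.959900+0.935900+0.895600+0.849200+0.822900+0.811800+0.786200))/(1+7/200) = 973/1250 ≈ 0.778400

1 1 9599/10000
2 2 9359/10000
3 3 2239/2500
4 4 2123/2500
5 5 8229/10000
6 6 4059/5000
7 7 3931/5000
8 8 973/1250
s(7y) = (1/(3931/5000) − 1)/(7) = 1069/27517 ≈ 3.8849%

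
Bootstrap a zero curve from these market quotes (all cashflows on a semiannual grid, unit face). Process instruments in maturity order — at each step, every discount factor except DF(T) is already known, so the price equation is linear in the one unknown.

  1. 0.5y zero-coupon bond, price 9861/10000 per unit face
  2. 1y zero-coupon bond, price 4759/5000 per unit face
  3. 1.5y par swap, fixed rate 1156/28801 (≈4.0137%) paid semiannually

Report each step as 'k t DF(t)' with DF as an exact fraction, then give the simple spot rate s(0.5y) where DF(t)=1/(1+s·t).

step 1 [0.5y] zero: DF = P = 9861/10000 ≈ 0.986100
step 2 [1y] zero: DF = P = 4759/5000 ≈ 0.951800
step 3 [1.5y] swap r/2=578/28801: DF=(1 − 578/28801·(0.986100+0.951800))/(1+578/28801) = 4711/5000 ≈ 0.942200

1 1/2 9861/10000
2 1 4759/5000
3 3/2 4711/5000
s(0.5y) = (1/(9861/10000) − 1)/(1/2) = 278/9861 ≈ 2.8192%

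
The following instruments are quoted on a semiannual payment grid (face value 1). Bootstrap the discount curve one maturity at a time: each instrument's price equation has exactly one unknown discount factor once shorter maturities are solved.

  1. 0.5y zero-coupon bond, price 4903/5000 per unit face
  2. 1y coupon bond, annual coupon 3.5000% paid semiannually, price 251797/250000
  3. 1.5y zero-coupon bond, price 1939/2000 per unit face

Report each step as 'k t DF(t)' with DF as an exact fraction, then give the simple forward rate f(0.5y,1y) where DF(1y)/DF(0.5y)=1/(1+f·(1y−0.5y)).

step 1 [0.5y] zero: DF = P = 4903/5000 ≈ 0.980600
step 2 [1y] bond c/2=7/400: DF=(251797/250000 − 7/400·(0.980600))/(1+7/400) = 973/1000 ≈ 0.973000
step 3 [1.5y] zero: DF = P = 1939/2000 ≈ 0.969500

1 1/2 4903/5000
2 1 973/1000
3 3/2 1939/2000
f(0.5y,1y) = ((4903/5000)/(973/1000) − 1)/(1/2) = 76/4865 ≈ 1.5622%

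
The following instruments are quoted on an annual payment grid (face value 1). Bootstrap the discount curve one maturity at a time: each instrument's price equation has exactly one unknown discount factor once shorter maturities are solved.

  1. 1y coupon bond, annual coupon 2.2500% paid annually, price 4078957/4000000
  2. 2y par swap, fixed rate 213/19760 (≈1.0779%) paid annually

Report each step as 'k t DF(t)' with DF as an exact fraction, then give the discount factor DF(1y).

1 1 9973/10000
2 2 9787/10000
DF(1y) = 9973/10000 ≈ 0.997300

step 1 [1y] bond c/1=9/400: DF=(4078957/4000000 − 9/400·(0))/(1+9/400) = 9973/10000 ≈ 0.997300
step 2 [2y] swap r/1=213/19760: DF=(1 − 213/19760·(0.997300))/(1+213/19760) = 9787/10000 ≈ 0.978700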